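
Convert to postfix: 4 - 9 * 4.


* has higher precedence, evaluate 9*4 first
Postfix: 4 9 4 * -


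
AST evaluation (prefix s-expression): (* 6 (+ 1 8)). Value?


Evaluate inner: (+ 1 8) = 9
Evaluate root: (* 6 9) = 54
Result: 54


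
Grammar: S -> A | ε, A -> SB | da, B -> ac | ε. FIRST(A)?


Per alternative of A: FIRST(SB) = {a, d, ε}; FIRST(da) = {d}
FIRST(A) = {a, d, ε}


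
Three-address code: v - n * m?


Break into single-operator statements:
t1 = n * m
t2 = v - t1


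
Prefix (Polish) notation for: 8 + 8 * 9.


'*' binds tighter: tree is (+ 8 (* 8 9))
Prefix: + 8 * 8 9


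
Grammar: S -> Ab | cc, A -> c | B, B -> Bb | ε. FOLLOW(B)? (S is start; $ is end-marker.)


$ ∈ FOLLOW(S). For each A -> αBβ: add FIRST(β)\{ε} to FOLLOW(B); if β nullable, add FOLLOW(A).
FOLLOW(B) = {b}


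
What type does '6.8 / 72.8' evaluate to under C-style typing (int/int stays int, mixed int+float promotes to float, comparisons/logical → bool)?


Operand types: float / float
Rule: mixed int/float promotes to float; int/int stays int
Result type: float


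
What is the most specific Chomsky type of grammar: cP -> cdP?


LHS has context (more than one symbol) and |LHS| ≤ |RHS|
Classification: Type 1 (Context-Sensitive)


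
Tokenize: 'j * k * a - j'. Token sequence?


Scan left to right, longest-match per lexeme
Tokens: ID(j), OP(*), ID(k), OP(*), ID(a), OP(-), ID(j)


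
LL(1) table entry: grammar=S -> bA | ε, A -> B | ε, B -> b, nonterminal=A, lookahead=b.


For [A, b]: 'b' ∈ FIRST(B)
Entry: A -> B


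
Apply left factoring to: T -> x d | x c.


Common prefix: 'x'
Factored: T -> x T', T' -> d | c


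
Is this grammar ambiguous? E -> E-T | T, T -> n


precedence layered via separate nonterminal T: deterministic
Unambiguous


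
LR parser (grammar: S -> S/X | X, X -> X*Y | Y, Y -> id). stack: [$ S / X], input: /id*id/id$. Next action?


handle 'S/X' on top; lookahead ∈ FOLLOW(S) = {/, $}
Action: reduce (S -> S/X)


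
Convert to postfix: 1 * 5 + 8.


Left to right (same or higher precedence on left)
Postfix: 1 5 * 8 +


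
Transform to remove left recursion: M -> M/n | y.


Left-recursive alternatives: M/n; non-recursive: y
Introduce M': M -> yM', M' -> /nM' | ε


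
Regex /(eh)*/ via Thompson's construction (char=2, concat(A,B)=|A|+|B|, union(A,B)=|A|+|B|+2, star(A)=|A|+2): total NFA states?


Syntax tree has 2 char leaf(s), 0 union(s), 1 star(s)
chars contribute 2×2 = 4; each union adds +2; each star adds +2
Total: 4 + 0 + 2 = 6 states


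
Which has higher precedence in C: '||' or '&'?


'&' is bitwise AND (level 5); '||' is logical OR (level 1)
Higher level binds tighter
'&' has higher precedence than '||'


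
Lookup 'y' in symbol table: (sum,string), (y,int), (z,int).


Lookup 'y' → type int


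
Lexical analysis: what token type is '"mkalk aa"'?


Pattern: double-quoted sequence
Type: STRING_LITERAL


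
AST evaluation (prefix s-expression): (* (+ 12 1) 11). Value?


Evaluate inner: (+ 12 1) = 13
Evaluate root: (* 13 11) = 143
Result: 143


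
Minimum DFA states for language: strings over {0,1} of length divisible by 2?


Track length mod 2: states 0..1, accept at 0
Minimal DFA: 2 states


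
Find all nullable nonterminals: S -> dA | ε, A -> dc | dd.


A nonterminal is nullable iff some alternative derives ε (directly, or every symbol in it is nullable)
Nullable: {S}


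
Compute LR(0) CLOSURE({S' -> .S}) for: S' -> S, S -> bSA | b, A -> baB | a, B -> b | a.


Start: S' -> .S
For each item with dot before a nonterminal B, add B -> .γ for every B-production
Closure: [S' -> .S, S -> .bSA, S -> .b]


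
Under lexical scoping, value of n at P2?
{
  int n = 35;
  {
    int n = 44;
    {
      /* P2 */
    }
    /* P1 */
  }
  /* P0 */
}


P2's block does not declare n; resolves to the enclosing declaration at depth 1
n = 44


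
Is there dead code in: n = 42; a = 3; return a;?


n is assigned but never read
Dead: 'n = 42'


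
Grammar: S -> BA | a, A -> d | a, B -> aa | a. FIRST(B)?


Per alternative of B: FIRST(aa) = {a}; FIRST(a) = {a}
FIRST(B) = {a}


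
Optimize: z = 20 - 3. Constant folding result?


20 - 3 = 17 at compile time
Optimized: z = 17


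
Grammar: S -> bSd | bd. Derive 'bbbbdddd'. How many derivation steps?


Derivation: S => bSd => bbSdd => bbbSddd => bbbbdddd
Steps: 4


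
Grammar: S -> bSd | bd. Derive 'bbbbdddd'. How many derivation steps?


Derivation: S => bSd => bbSdd => bbbSddd => bbbbdddd
Steps: 4


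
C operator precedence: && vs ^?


'^' is bitwise XOR (level 4); '&&' is logical AND (level 2)
Higher level binds tighter
'^' has higher precedence than '&&'


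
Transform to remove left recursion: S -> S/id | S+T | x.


Left-recursive alternatives: S/id, S+T; non-recursive: x
Introduce S': S -> xS', S' -> /idS' | +TS' | ε


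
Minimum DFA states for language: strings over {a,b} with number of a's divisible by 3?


Track (count of a) mod 3: states 0..2, accept at 0
Minimal DFA: 3 states


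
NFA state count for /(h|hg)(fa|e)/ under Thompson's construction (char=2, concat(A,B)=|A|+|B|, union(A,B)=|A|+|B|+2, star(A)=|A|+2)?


Syntax tree has 6 char leaf(s), 2 union(s), 0 star(s)
chars contribute 6×2 = 12; each union adds +2; each star adds +2
Total: 12 + 4 + 0 = 16 states


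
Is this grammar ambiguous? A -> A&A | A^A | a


'a&a^a' has two parse trees (no precedence encoded between & and ^)
Ambiguous


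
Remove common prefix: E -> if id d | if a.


Common prefix: 'if'
Factored: E -> if E', E' -> id d | a


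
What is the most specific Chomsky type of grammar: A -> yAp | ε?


Single nonterminal LHS, but y^n p^n is not regular
Classification: Type 2 (Context-Free)


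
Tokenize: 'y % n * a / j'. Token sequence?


Scan left to right, longest-match per lexeme
Tokens: ID(y), OP(%), ID(n), OP(*), ID(a), OP(/), ID(j)


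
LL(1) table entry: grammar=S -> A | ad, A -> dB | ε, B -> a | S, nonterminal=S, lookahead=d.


For [S, d]: 'd' ∈ FIRST(A)
Entry: S -> A


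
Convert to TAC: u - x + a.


Break into single-operator statements:
t1 = u - x
t2 = t1 + a


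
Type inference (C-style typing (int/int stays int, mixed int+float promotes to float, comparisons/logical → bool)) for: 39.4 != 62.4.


Operand types: float != float
Rule: comparison yields bool
Result type: bool


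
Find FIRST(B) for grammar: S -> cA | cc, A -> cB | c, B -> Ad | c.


Per alternative of B: FIRST(Ad) = {c}; FIRST(c) = {c}
FIRST(B) = {c}


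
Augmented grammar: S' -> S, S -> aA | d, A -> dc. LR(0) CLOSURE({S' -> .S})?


Start: S' -> .S
For each item with dot before a nonterminal B, add B -> .γ for every B-production
Closure: [S' -> .S, S -> .aA, S -> .d]


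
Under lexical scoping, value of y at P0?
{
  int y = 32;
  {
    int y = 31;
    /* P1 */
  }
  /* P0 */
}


y declared in the same block as P0
y = 32


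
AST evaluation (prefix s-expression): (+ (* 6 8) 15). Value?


Evaluate inner: (* 6 8) = 48
Evaluate root: (+ 48 15) = 63
Result: 63


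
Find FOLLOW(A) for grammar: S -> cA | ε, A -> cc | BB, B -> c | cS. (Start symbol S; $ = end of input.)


$ ∈ FOLLOW(S). For each A -> αBβ: add FIRST(β)\{ε} to FOLLOW(B); if β nullable, add FOLLOW(A).
FOLLOW(A) = {$, c}


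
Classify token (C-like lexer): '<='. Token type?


Pattern: operator symbol
Type: OPERATOR


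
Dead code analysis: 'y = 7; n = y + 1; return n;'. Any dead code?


y is read by n's definition; n is returned
No dead code


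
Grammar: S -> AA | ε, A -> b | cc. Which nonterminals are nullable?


A nonterminal is nullable iff some alternative derives ε (directly, or every symbol in it is nullable)
Nullable: {S}


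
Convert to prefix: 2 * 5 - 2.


left-to-right (same/higher precedence on left): tree is (- (* 2 5) 2)
Prefix: - * 2 5 2


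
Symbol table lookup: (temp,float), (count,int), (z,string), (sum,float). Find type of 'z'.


Lookup 'z' → type string


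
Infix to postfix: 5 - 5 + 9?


Left to right (same or higher precedence on left)
Postfix: 5 5 - 9 +


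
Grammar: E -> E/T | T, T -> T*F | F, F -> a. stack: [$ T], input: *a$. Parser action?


shift '*' to continue T -> T*F
Action: shift


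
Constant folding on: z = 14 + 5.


14 + 5 = 19 at compile time
Optimized: z = 19


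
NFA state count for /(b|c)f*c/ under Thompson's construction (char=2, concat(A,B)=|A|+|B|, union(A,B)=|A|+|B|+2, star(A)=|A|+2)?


Syntax tree has 4 char leaf(s), 1 union(s), 1 star(s)
chars contribute 4×2 = 8; each union adds +2; each star adds +2
Total: 8 + 2 + 2 = 12 states


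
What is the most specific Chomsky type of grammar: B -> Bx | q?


Left-linear: every RHS is a terminal or one nonterminal followed by a terminal
Classification: Type 3 (Regular)


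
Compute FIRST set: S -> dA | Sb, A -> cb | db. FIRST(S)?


Per alternative of S: FIRST(dA) = {d}; FIRST(Sb) = {d}
FIRST(S) = {d}


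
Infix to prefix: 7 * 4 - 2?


left-to-right (same/higher precedence on left): tree is (- (* 7 4) 2)
Prefix: - * 7 4 2


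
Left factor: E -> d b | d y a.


Common prefix: 'd'
Factored: E -> d E', E' -> b | y a


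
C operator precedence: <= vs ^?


'<=' is relational (level 7); '^' is bitwise XOR (level 4)
Higher level binds tighter
'<=' has higher precedence than '^'


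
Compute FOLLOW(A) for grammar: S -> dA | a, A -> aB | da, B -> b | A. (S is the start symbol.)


$ ∈ FOLLOW(S). For each A -> αBβ: add FIRST(β)\{ε} to FOLLOW(B); if β nullable, add FOLLOW(A).
FOLLOW(A) = {$}


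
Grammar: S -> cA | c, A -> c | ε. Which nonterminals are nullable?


A nonterminal is nullable iff some alternative derives ε (directly, or every symbol in it is nullable)
Nullable: {A}


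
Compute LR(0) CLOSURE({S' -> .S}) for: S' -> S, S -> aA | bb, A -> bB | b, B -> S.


Start: S' -> .S
For each item with dot before a nonterminal B, add B -> .γ for every B-production
Closure: [S' -> .S, S -> .aA, S -> .bb]


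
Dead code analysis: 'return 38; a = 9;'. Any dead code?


statement follows a return and is unreachable
Dead: 'a = 9'


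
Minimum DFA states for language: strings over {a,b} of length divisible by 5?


Track length mod 5: states 0..4, accept at 0
Minimal DFA: 5 states


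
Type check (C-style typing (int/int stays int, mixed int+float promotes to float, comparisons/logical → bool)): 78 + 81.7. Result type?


Operand types: int + float
Rule: mixed int/float promotes to float; int/int stays int
Result type: float


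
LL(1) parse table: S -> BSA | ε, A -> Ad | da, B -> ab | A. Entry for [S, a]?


For [S, a]: 'a' ∈ FIRST(BSA)
Entry: S -> BSA


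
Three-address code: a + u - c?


Break into single-operator statements:
t1 = a + u
t2 = t1 - c


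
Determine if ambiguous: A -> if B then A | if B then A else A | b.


dangling else: 'if B then if B then b else b' parses two ways
Ambiguous


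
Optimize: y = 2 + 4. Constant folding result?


2 + 4 = 6 at compile time
Optimized: y = 6


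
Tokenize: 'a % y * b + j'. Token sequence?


Scan left to right, longest-match per lexeme
Tokens: ID(a), OP(%), ID(y), OP(*), ID(b), OP(+), ID(j)


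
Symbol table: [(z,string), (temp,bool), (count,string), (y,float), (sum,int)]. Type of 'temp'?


Lookup 'temp' → type bool


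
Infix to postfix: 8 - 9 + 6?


Left to right (same or higher precedence on left)
Postfix: 8 9 - 6 +


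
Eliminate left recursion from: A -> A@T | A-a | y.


Left-recursive alternatives: A@T, A-a; non-recursive: y
Introduce A': A -> yA', A' -> @TA' | -aA' | ε


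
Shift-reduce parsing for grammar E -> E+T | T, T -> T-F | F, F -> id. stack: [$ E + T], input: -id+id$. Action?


'-' can extend T; shift to build T -> T-F
Action: shift


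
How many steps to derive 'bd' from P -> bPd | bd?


Derivation: P => bd
Steps: 1


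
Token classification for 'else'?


Pattern: reserved word
Type: KEYWORD


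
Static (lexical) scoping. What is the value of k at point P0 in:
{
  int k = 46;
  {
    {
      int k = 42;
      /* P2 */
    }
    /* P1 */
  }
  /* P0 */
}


k declared in the same block as P0
k = 46


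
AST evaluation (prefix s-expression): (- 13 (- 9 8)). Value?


Evaluate inner: (- 9 8) = 1
Evaluate root: (- 13 1) = 12
Result: 12


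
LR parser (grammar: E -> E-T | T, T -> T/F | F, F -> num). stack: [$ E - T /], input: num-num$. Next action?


no handle; shift 'num'
Action: shift


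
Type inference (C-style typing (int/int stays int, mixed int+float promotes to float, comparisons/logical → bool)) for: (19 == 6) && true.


Operand types: bool && bool
Rule: logical operators take bool operands and yield bool
Result type: bool


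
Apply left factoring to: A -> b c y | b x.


Common prefix: 'b'
Factored: A -> b A', A' -> c y | x


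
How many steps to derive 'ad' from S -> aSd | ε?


Derivation: S => aSd => ad
Steps: 2


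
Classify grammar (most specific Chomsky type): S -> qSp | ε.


Single nonterminal LHS, but q^n p^n is not regular
Classification: Type 2 (Context-Free)


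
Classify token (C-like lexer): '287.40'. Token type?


Pattern: digits with a decimal point
Type: FLOAT_LITERAL


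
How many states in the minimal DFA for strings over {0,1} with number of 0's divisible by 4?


Track (count of 0) mod 4: states 0..3, accept at 0
Minimal DFA: 4 states


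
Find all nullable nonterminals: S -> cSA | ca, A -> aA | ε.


A nonterminal is nullable iff some alternative derives ε (directly, or every symbol in it is nullable)
Nullable: {A}


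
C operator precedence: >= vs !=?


'>=' is relational (level 7); '!=' is equality (level 6)
Higher level binds tighter
'>=' has higher precedence than '!='


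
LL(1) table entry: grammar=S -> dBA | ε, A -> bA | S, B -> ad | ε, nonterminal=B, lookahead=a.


For [B, a]: 'a' ∈ FIRST(ad)
Entry: B -> ad


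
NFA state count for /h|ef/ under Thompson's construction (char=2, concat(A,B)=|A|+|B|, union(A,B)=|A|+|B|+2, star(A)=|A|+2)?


Syntax tree has 3 char leaf(s), 1 union(s), 0 star(s)
chars contribute 3×2 = 6; each union adds +2; each star adds +2
Total: 6 + 2 + 0 = 8 states


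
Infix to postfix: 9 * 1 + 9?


Left to right (same or higher precedence on left)
Postfix: 9 1 * 9 +


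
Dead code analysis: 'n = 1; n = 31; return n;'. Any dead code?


first assignment to n is overwritten before any read
Dead: 'n = 1'


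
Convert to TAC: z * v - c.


Break into single-operator statements:
t1 = z * v
t2 = t1 - c


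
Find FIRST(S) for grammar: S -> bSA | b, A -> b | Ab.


Per alternative of S: FIRST(bSA) = {b}; FIRST(b) = {b}
FIRST(S) = {b}


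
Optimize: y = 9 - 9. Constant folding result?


9 - 9 = 0 at compile time
Optimized: y = 0


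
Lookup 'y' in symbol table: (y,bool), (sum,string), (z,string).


Lookup 'y' → type bool


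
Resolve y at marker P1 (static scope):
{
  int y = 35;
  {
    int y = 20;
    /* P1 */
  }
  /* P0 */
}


y declared in the same block as P1
y = 20


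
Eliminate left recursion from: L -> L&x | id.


Left-recursive alternatives: L&x; non-recursive: id
Introduce L': L -> idL', L' -> &xL' | ε


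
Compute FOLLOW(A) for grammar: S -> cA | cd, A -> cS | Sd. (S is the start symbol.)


$ ∈ FOLLOW(S). For each A -> αBβ: add FIRST(β)\{ε} to FOLLOW(B); if β nullable, add FOLLOW(A).
FOLLOW(A) = {$, d}


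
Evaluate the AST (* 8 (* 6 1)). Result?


Evaluate inner: (* 6 1) = 6
Evaluate root: (* 8 6) = 48
Result: 48


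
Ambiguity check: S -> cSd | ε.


balanced c^n…d^n: each string has a unique parse
Unambiguous


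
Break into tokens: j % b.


Scan left to right, longest-match per lexeme
Tokens: ID(j), OP(%), ID(b)


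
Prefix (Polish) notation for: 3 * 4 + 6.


left-to-right (same/higher precedence on left): tree is (+ (* 3 4) 6)
Prefix: + * 3 4 6


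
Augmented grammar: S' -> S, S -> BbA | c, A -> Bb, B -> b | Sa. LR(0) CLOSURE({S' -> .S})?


Start: S' -> .S
For each item with dot before a nonterminal B, add B -> .γ for every B-production
Closure: [S' -> .S, S -> .BbA, S -> .c, B -> .b, B -> .Sa]


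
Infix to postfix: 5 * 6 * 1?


Left to right (same or higher precedence on left)
Postfix: 5 6 * 1 *


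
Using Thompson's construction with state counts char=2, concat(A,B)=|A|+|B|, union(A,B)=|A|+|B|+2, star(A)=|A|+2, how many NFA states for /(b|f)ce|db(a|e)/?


Syntax tree has 8 char leaf(s), 3 union(s), 0 star(s)
chars contribute 8×2 = 16; each union adds +2; each star adds +2
Total: 16 + 6 + 0 = 22 states


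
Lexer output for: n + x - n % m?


Scan left to right, longest-match per lexeme
Tokens: ID(n), OP(+), ID(x), OP(-), ID(n), OP(%), ID(m)


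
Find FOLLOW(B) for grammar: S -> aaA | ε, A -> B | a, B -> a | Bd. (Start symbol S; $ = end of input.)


$ ∈ FOLLOW(S). For each A -> αBβ: add FIRST(β)\{ε} to FOLLOW(B); if β nullable, add FOLLOW(A).
FOLLOW(B) = {$, d}


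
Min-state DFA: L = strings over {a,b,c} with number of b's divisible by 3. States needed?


Track (count of b) mod 3: states 0..2, accept at 0
Minimal DFA: 3 states


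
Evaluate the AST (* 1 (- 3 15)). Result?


Evaluate inner: (- 3 15) = -12
Evaluate root: (* 1 -12) = -12
Result: -12


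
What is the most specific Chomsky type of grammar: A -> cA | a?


Right-linear: every RHS is a terminal or a terminal followed by one nonterminal
Classification: Type 3 (Regular)


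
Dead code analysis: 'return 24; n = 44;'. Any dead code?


statement follows a return and is unreachable
Dead: 'n = 44'


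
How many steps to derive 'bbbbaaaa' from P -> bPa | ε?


Derivation: P => bPa => bbPaa => bbbPaaa => bbbbPaaaa => bbbbaaaa
Steps: 5


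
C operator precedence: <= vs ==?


'<=' is relational (level 7); '==' is equality (level 6)
Higher level binds tighter
'<=' has higher precedence than '=='


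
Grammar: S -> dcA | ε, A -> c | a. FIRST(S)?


Per alternative of S: FIRST(dcA) = {d}; FIRST(ε) = {ε}
FIRST(S) = {d, ε}


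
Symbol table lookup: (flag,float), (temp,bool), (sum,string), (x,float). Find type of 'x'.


Lookup 'x' → type float


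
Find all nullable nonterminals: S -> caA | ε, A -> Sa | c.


A nonterminal is nullable iff some alternative derives ε (directly, or every symbol in it is nullable)
Nullable: {S}


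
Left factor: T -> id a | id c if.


Common prefix: 'id'
Factored: T -> id T', T' -> a | c if


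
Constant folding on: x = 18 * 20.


18 * 20 = 360 at compile time
Optimized: x = 360


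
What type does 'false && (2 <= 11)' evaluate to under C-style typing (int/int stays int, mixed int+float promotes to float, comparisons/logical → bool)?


Operand types: bool && bool
Rule: logical operators take bool operands and yield bool
Result type: bool


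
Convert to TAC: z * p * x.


Break into single-operator statements:
t1 = z * p
t2 = t1 * x


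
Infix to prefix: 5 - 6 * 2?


'*' binds tighter: tree is (- 5 (* 6 2))
Prefix: - 5 * 6 2


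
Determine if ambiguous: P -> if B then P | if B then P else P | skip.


dangling else: 'if B then if B then skip else skip' parses two ways
Ambiguous


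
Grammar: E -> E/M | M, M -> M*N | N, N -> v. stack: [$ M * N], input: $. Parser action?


handle 'M*N' on top
Action: reduce (M -> M*N)


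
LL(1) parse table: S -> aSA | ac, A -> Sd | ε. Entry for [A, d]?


For [A, d]: ε is nullable and 'd' ∈ FOLLOW(A)
Entry: A -> ε


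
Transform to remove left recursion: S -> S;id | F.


Left-recursive alternatives: S;id; non-recursive: F
Introduce S': S -> FS', S' -> ;idS' | ε


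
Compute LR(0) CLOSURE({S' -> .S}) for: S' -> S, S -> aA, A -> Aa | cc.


Start: S' -> .S
For each item with dot before a nonterminal B, add B -> .γ for every B-production
Closure: [S' -> .S, S -> .aA]


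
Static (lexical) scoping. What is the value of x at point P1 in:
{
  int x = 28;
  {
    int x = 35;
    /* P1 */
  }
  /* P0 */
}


x declared in the same block as P1
x = 35


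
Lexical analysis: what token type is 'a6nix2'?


Pattern: letter/underscore followed by alphanumerics, not a keyword
Type: IDENTIFIER


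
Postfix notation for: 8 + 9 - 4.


Left to right (same or higher precedence on left)
Postfix: 8 9 + 4 -


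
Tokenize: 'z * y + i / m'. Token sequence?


Scan left to right, longest-match per lexeme
Tokens: ID(z), OP(*), ID(y), OP(+), ID(i), OP(/), ID(m)


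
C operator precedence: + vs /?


'/' is multiplicative (level 10); '+' is additive (level 9)
Higher level binds tighter
'/' has higher precedence than '+'


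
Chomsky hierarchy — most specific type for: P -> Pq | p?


Left-linear: every RHS is a terminal or one nonterminal followed by a terminal
Classification: Type 3 (Regular)


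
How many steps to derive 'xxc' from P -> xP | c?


Derivation: P => xP => xxP => xxc
Steps: 3


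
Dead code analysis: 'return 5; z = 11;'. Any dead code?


statement follows a return and is unreachable
Dead: 'z = 11'


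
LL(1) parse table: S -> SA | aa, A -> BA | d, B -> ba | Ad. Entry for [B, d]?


For [B, d]: 'd' ∈ FIRST(Ad)
Entry: B -> Ad


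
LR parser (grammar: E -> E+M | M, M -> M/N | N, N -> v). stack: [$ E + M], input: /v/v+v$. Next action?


'/' can extend M; shift to build M -> M/N
Action: shift


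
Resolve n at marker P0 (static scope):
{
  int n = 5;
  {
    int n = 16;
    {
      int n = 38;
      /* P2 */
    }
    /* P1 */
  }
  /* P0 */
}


n declared in the same block as P0
n = 5


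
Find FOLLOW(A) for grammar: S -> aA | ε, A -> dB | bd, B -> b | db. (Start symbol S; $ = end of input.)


$ ∈ FOLLOW(S). For each A -> αBβ: add FIRST(β)\{ε} to FOLLOW(B); if β nullable, add FOLLOW(A).
FOLLOW(A) = {$}


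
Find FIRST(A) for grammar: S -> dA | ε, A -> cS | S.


Per alternative of A: FIRST(cS) = {c}; FIRST(S) = {d, ε}
FIRST(A) = {c, d, ε}


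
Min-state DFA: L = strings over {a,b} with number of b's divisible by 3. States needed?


Track (count of b) mod 3: states 0..2, accept at 0
Minimal DFA: 3 states


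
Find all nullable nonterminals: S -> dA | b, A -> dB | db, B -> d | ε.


A nonterminal is nullable iff some alternative derives ε (directly, or every symbol in it is nullable)
Nullable: {B}


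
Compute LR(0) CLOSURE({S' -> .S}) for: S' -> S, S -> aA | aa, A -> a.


Start: S' -> .S
For each item with dot before a nonterminal B, add B -> .γ for every B-production
Closure: [S' -> .S, S -> .aA, S -> .aa]


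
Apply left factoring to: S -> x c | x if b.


Common prefix: 'x'
Factored: S -> x S', S' -> c | if b


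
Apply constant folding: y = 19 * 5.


19 * 5 = 95 at compile time
Optimized: y = 95


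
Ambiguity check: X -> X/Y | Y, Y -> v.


precedence layered via separate nonterminal Y: deterministic
Unambiguous


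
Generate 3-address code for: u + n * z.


Break into single-operator statements:
t1 = n * z
t2 = u + t1


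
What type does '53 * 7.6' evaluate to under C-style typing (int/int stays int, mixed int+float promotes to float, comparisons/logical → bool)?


Operand types: int * float
Rule: mixed int/float promotes to float; int/int stays int
Result type: float


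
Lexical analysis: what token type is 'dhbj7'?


Pattern: letter/underscore followed by alphanumerics, not a keyword
Type: IDENTIFIER


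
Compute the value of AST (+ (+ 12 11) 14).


Evaluate inner: (+ 12 11) = 23
Evaluate root: (+ 23 14) = 37
Result: 37


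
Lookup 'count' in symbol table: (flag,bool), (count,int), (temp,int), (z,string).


Lookup 'count' → type int


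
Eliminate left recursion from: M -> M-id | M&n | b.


Left-recursive alternatives: M-id, M&n; non-recursive: b
Introduce M': M -> bM', M' -> -idM' | &nM' | ε


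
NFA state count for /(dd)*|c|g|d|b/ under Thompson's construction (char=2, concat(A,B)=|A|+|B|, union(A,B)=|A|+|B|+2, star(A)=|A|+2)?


Syntax tree has 6 char leaf(s), 4 union(s), 1 star(s)
chars contribute 6×2 = 12; each union adds +2; each star adds +2
Total: 12 + 8 + 2 = 22 states


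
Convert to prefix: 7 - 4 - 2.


left-to-right (same/higher precedence on left): tree is (- (- 7 4) 2)
Prefix: - - 7 4 2


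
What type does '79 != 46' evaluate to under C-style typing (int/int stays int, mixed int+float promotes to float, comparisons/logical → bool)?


Operand types: int != int
Rule: comparison yields bool
Result type: bool


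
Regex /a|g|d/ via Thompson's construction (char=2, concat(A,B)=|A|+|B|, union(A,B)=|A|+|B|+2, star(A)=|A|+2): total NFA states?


Syntax tree has 3 char leaf(s), 2 union(s), 0 star(s)
chars contribute 3×2 = 6; each union adds +2; each star adds +2
Total: 6 + 4 + 0 = 10 states


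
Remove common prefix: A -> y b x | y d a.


Common prefix: 'y'
Factored: A -> y A', A' -> b x | d a


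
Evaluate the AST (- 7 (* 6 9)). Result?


Evaluate inner: (* 6 9) = 54
Evaluate root: (- 7 54) = -47
Result: -47


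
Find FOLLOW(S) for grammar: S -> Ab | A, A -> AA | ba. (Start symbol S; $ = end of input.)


$ ∈ FOLLOW(S). For each A -> αBβ: add FIRST(β)\{ε} to FOLLOW(B); if β nullable, add FOLLOW(A).
FOLLOW(S) = {$}


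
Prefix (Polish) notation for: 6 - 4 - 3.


left-to-right (same/higher precedence on left): tree is (- (- 6 4) 3)
Prefix: - - 6 4 3


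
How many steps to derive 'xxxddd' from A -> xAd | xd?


Derivation: A => xAd => xxAdd => xxxddd
Steps: 3


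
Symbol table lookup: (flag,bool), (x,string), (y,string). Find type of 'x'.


Lookup 'x' → type string


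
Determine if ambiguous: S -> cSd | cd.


balanced c^n…d^n: each string has a unique parse
Unambiguous


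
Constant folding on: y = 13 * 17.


13 * 17 = 221 at compile time
Optimized: y = 221


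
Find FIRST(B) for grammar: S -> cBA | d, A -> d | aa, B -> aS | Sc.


Per alternative of B: FIRST(aS) = {a}; FIRST(Sc) = {c, d}
FIRST(B) = {a, c, d}


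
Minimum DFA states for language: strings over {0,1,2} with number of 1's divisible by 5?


Track (count of 1) mod 5: states 0..4, accept at 0
Minimal DFA: 5 states


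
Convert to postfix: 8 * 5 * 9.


Left to right (same or higher precedence on left)
Postfix: 8 5 * 9 *


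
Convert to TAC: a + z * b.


Break into single-operator statements:
t1 = z * b
t2 = a + t1


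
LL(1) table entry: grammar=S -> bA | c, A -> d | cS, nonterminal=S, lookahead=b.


For [S, b]: 'b' ∈ FIRST(bA)
Entry: S -> bA


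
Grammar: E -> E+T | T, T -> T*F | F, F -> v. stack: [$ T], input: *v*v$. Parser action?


shift '*' to continue T -> T*F
Action: shift


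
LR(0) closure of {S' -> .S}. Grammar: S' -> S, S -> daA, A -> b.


Start: S' -> .S
For each item with dot before a nonterminal B, add B -> .γ for every B-production
Closure: [S' -> .S, S -> .daA]


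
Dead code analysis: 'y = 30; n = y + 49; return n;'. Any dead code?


y is read by n's definition; n is returned
No dead code


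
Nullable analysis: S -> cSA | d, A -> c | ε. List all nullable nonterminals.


A nonterminal is nullable iff some alternative derives ε (directly, or every symbol in it is nullable)
Nullable: {A}


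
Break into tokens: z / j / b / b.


Scan left to right, longest-match per lexeme
Tokens: ID(z), OP(/), ID(j), OP(/), ID(b), OP(/), ID(b)


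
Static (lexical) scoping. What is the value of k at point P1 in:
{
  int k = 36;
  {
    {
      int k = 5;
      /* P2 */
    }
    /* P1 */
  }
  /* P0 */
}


P1's block does not declare k; resolves to the enclosing declaration at depth 0
k = 36


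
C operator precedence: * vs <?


'*' is multiplicative (level 10); '<' is relational (level 7)
Higher level binds tighter
'*' has higher precedence than '<'


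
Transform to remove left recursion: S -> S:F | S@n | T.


Left-recursive alternatives: S:F, S@n; non-recursive: T
Introduce S': S -> TS', S' -> :FS' | @nS' | ε


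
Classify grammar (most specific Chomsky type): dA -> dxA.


LHS has context (more than one symbol) and |LHS| ≤ |RHS|
Classification: Type 1 (Context-Sensitive)


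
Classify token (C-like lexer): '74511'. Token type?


Pattern: digits only
Type: INTEGER_LITERAL


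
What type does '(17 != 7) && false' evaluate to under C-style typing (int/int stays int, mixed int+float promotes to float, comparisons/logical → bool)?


Operand types: bool && bool
Rule: logical operators take bool operands and yield bool
Result type: bool


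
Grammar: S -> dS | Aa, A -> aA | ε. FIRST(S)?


Per alternative of S: FIRST(dS) = {d}; FIRST(Aa) = {a}
FIRST(S) = {a, d}


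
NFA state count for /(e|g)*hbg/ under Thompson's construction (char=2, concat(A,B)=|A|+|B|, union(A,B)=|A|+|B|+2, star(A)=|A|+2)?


Syntax tree has 5 char leaf(s), 1 union(s), 1 star(s)
chars contribute 5×2 = 10; each union adds +2; each star adds +2
Total: 10 + 2 + 2 = 14 states


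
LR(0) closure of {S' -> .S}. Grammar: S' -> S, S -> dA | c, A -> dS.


Start: S' -> .S
For each item with dot before a nonterminal B, add B -> .γ for every B-production
Closure: [S' -> .S, S -> .dA, S -> .c]


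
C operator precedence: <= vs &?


'<=' is relational (level 7); '&' is bitwise AND (level 5)
Higher level binds tighter
'<=' has higher precedence than '&'


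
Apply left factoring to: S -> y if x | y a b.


Common prefix: 'y'
Factored: S -> y S', S' -> if x | a b


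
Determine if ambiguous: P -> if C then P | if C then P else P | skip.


dangling else: 'if C then if C then skip else skip' parses two ways
Ambiguous


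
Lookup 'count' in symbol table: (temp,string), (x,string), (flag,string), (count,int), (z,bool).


Lookup 'count' → type int


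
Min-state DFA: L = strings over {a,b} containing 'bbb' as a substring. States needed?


KMP-style automaton: 3 progress states + 1 absorbing accept = 4
Minimal DFA: 4 states


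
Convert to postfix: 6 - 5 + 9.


Left to right (same or higher precedence on left)
Postfix: 6 5 - 9 +


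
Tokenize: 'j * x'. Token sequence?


Scan left to right, longest-match per lexeme
Tokens: ID(j), OP(*), ID(x)


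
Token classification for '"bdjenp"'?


Pattern: double-quoted sequence
Type: STRING_LITERAL


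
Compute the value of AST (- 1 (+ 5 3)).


Evaluate inner: (+ 5 3) = 8
Evaluate root: (- 1 8) = -7
Result: -7


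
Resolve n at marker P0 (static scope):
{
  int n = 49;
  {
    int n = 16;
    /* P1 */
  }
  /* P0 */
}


n declared in the same block as P0
n = 49


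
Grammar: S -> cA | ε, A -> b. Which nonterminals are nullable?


A nonterminal is nullable iff some alternative derives ε (directly, or every symbol in it is nullable)
Nullable: {S}


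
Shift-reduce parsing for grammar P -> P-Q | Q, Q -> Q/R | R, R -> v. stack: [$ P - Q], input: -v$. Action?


handle 'P-Q' on top; lookahead ∈ FOLLOW(P) = {-, $}
Action: reduce (P -> P-Q)


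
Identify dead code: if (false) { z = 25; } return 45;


condition is constant false, so the whole block is unreachable
Dead: 'if (false) { z = 25; }'


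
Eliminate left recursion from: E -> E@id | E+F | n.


Left-recursive alternatives: E@id, E+F; non-recursive: n
Introduce E': E -> nE', E' -> @idE' | +FE' | ε


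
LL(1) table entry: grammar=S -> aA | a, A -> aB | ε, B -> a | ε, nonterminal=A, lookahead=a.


For [A, a]: 'a' ∈ FIRST(aB)
Entry: A -> aB


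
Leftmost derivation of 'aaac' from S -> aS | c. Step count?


Derivation: S => aS => aaS => aaaS => aaac
Steps: 4


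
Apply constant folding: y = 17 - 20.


17 - 20 = -3 at compile time
Optimized: y = -3


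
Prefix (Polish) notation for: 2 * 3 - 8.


left-to-right (same/higher precedence on left): tree is (- (* 2 3) 8)
Prefix: - * 2 3 8


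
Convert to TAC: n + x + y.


Break into single-operator statements:
t1 = n + x
t2 = t1 + y


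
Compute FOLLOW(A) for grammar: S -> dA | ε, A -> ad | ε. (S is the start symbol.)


$ ∈ FOLLOW(S). For each A -> αBβ: add FIRST(β)\{ε} to FOLLOW(B); if β nullable, add FOLLOW(A).
FOLLOW(A) = {$}


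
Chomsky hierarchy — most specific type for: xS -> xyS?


LHS has context (more than one symbol) and |LHS| ≤ |RHS|
Classification: Type 1 (Context-Sensitive)


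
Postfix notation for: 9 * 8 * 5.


Left to right (same or higher precedence on left)
Postfix: 9 8 * 5 *


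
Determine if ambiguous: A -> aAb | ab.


balanced a^n…b^n: each string has a unique parse
Unambiguous


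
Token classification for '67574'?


Pattern: digits only
Type: INTEGER_LITERAL


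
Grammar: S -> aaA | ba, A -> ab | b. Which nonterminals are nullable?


A nonterminal is nullable iff some alternative derives ε (directly, or every symbol in it is nullable)
Nullable: {}


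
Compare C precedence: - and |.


'-' is additive (level 9); '|' is bitwise OR (level 3)
Higher level binds tighter
'-' has higher precedence than '|'


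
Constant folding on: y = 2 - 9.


2 - 9 = -7 at compile time
Optimized: y = -7


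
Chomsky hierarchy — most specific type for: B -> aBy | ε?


Single nonterminal LHS, but a^n y^n is not regular
Classification: Type 2 (Context-Free)


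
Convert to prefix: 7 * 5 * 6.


left-to-right (same/higher precedence on left): tree is (* (* 7 5) 6)
Prefix: * * 7 5 6


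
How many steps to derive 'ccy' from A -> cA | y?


Derivation: A => cA => ccA => ccy
Steps: 3


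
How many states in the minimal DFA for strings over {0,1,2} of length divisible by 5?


Track length mod 5: states 0..4, accept at 0
Minimal DFA: 5 states


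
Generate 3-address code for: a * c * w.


Break into single-operator statements:
t1 = a * c
t2 = t1 * w


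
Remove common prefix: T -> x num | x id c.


Common prefix: 'x'
Factored: T -> x T', T' -> num | id c


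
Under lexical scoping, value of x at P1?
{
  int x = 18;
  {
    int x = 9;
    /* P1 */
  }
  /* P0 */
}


x declared in the same block as P1
x = 9


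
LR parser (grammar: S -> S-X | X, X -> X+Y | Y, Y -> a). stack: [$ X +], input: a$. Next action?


no handle; shift 'a'
Action: shift


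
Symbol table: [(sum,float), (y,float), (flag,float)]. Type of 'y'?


Lookup 'y' → type float


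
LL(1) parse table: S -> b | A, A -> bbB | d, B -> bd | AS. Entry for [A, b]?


For [A, b]: 'b' ∈ FIRST(bbB)
Entry: A -> bbB


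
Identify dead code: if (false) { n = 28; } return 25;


condition is constant false, so the whole block is unreachable
Dead: 'if (false) { n = 28; }'


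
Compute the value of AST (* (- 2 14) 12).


Evaluate inner: (- 2 14) = -12
Evaluate root: (* -12 12) = -144
Result: -144


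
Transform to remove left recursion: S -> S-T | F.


Left-recursive alternatives: S-T; non-recursive: F
Introduce S': S -> FS', S' -> -TS' | ε


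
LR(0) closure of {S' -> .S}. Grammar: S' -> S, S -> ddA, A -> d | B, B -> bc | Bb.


Start: S' -> .S
For each item with dot before a nonterminal B, add B -> .γ for every B-production
Closure: [S' -> .S, S -> .ddA]


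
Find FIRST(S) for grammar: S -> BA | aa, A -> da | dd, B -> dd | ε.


Per alternative of S: FIRST(BA) = {d}; FIRST(aa) = {a}
FIRST(S) = {a, d}


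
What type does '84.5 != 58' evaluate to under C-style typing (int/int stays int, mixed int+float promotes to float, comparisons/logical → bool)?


Operand types: float != int
Rule: comparison yields bool
Result type: bool


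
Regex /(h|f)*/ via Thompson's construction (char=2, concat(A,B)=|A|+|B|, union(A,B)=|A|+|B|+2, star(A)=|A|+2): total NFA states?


Syntax tree has 2 char leaf(s), 1 union(s), 1 star(s)
chars contribute 2×2 = 4; each union adds +2; each star adds +2
Total: 4 + 2 + 2 = 8 states


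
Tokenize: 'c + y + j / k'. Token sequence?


Scan left to right, longest-match per lexeme
Tokens: ID(c), OP(+), ID(y), OP(+), ID(j), OP(/), ID(k)


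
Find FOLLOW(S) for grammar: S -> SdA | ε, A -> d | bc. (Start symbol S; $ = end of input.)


$ ∈ FOLLOW(S). For each A -> αBβ: add FIRST(β)\{ε} to FOLLOW(B); if β nullable, add FOLLOW(A).
FOLLOW(S) = {$, d}


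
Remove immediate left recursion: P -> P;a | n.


Left-recursive alternatives: P;a; non-recursive: n
Introduce P': P -> nP', P' -> ;aP' | ε


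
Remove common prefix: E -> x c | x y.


Common prefix: 'x'
Factored: E -> x E', E' -> c | y


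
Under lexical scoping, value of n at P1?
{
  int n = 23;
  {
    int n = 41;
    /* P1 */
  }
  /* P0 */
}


n declared in the same block as P1
n = 41


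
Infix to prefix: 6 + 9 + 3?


left-to-right (same/higher precedence on left): tree is (+ (+ 6 9) 3)
Prefix: + + 6 9 3


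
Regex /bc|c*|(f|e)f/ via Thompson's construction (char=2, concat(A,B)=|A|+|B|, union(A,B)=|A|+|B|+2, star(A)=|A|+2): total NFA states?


Syntax tree has 6 char leaf(s), 3 union(s), 1 star(s)
chars contribute 6×2 = 12; each union adds +2; each star adds +2
Total: 12 + 6 + 2 = 20 states


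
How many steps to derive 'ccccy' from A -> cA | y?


Derivation: A => cA => ccA => cccA => ccccA => ccccy
Steps: 5


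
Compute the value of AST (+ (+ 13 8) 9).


Evaluate inner: (+ 13 8) = 21
Evaluate root: (+ 21 9) = 30
Result: 30


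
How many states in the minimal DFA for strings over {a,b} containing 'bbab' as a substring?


KMP-style automaton: 4 progress states + 1 absorbing accept = 5
Minimal DFA: 5 states


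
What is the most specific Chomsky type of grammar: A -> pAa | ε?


Single nonterminal LHS, but p^n a^n is not regular
Classification: Type 2 (Context-Free)


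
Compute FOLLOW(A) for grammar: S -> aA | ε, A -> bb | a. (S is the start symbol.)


$ ∈ FOLLOW(S). For each A -> αBβ: add FIRST(β)\{ε} to FOLLOW(B); if β nullable, add FOLLOW(A).
FOLLOW(A) = {$}


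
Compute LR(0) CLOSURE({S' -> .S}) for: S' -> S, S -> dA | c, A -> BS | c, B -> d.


Start: S' -> .S
For each item with dot before a nonterminal B, add B -> .γ for every B-production
Closure: [S' -> .S, S -> .dA, S -> .c]


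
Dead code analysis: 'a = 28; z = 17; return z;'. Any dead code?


a is assigned but never read
Dead: 'a = 28'


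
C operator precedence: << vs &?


'<<' is shift (level 8); '&' is bitwise AND (level 5)
Higher level binds tighter
'<<' has higher precedence than '&'


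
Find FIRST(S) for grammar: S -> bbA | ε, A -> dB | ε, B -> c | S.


Per alternative of S: FIRST(bbA) = {b}; FIRST(ε) = {ε}
FIRST(S) = {b, ε}


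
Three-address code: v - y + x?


Break into single-operator statements:
t1 = v - y
t2 = t1 + x


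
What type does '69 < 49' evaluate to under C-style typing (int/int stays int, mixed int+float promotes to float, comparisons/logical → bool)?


Operand types: int < int
Rule: comparison yields bool
Result type: bool


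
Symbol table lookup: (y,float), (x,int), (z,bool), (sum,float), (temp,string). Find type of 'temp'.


Lookup 'temp' → type string


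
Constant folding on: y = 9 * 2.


9 * 2 = 18 at compile time
Optimized: y = 18


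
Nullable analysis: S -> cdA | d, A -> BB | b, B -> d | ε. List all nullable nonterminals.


A nonterminal is nullable iff some alternative derives ε (directly, or every symbol in it is nullable)
Nullable: {A, B}
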